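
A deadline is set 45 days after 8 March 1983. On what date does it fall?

Mar has 31 days: +24 → Apr 1, 1983 (21 left).
+21 → Apr 22, 1983.

April 22, 1983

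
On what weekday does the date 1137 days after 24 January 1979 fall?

First find the weekday of Jan 24, 1979. Doomsday rule: the anchor day for the 1900s is Wednesday. For year 79: 79÷12 = 6 r 7, and 7÷4 = 1, so 6+7+1 = 14.
Wednesday + 14 ≡ Wednesday — that's 1979's doomsday.
In January the doomsday date is Jan 3 (1979 is not a leap year).
Jan 24 is 21 days after Jan 3; 21 mod 7 = 0, so Wednesday + 0 = Wednesday.
1137 mod 7 = 3, so 1137 days after a Wednesday is Wednesday + 3 = Saturday.

Saturday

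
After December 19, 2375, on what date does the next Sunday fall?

Dec 19, 2375 is a Friday.
From Friday to the next Sunday is 2 days.
Dec 19, 2375 + 2 = Dec 21, 2375.

December 21, 2375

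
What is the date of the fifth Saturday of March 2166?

March 29, 2166

March 1, 2166 is a Saturday.
The first Saturday is therefore March 1 (same day).
The fifth Saturday is 1 + 4×7 = March 29.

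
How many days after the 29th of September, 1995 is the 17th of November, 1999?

Sep 29, 1995 → Sep 29, 1996: 366 days (Feb 29, 1996 is in that span).
Sep 29, 1996 → Sep 29, 1997: 365 days.
Sep 29, 1997 → Sep 29, 1998: 365 days.
Sep 29, 1998 → Sep 29, 1999: 365 days.
Sep 29, 1999 → Oct 29, 1999: 30 days (September has 30).
Oct 29, 1999 → Nov 17, 1999: 19 days.
Total: 1510 days.

1510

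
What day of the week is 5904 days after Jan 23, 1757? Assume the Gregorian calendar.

Wednesday

First find the weekday of Jan 23, 1757. Doomsday rule: the anchor day for the 1700s is Sunday. For year 57: 57÷12 = 4 r 9, and 9÷4 = 2, so 4+9+2 = 15.
Sunday + 15 ≡ Monday — that's 1757's doomsday.
In January the doomsday date is Jan 3 (1757 is not a leap year).
Jan 23 is 20 days after Jan 3; 20 mod 7 = 6, so Monday + 6 = Sunday.
5904 mod 7 = 3, so 5904 days after a Sunday is Sunday + 3 = Wednesday.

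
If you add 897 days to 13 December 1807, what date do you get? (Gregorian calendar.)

May 28, 1810

+366 (one year; includes Feb 29, 1808) → Dec 13, 1808 (531 left).
+365 (one year) → Dec 13, 1809 (166 left).
Dec has 31 days: +19 → Jan 1, 1810 (147 left).
Jan has 31 days: +31 → Feb 1, 1810 (116 left).
Feb has 28 days: +28 → Mar 1, 1810 (88 left).
Mar has 31 days: +31 → Apr 1, 1810 (57 left).
Apr has 30 days: +30 → May 1, 1810 (27 left).
+27 → May 28, 1810.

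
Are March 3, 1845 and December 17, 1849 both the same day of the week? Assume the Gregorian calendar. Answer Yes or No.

Yes

From Mar 3, 1845 to Dec 17, 1849 is 1750 days.
1750 mod 7 = 0, so they are the same weekday.
(Mar 3, 1845 is a Monday; Dec 17, 1849 is a Monday.)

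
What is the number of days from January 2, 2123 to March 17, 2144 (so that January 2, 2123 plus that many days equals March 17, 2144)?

7745

Jan 2, 2123 → Jan 2, 2124: 365 days.
Jan 2, 2124 → Jan 2, 2125: 366 days (Feb 29, 2124 is in that span).
Jan 2, 2125 → Jan 2, 2126: 365 days.
Jan 2, 2126 → Jan 2, 2127: 365 days.
Jan 2, 2127 → Jan 2, 2128: 365 days.
Jan 2, 2128 → Jan 2, 2129: 366 days (Feb 29, 2128 is in that span).
Jan 2, 2129 → Jan 2, 2130: 365 days.
Jan 2, 2130 → Jan 2, 2131: 365 days.
Jan 2, 2131 → Jan 2, 2132: 365 days.
Jan 2, 2132 → Jan 2, 2133: 366 days (Feb 29, 2132 is in that span).
Jan 2, 2133 → Jan 2, 2134: 365 days.
Jan 2, 2134 → Jan 2, 2135: 365 days.
Jan 2, 2135 → Jan 2, 2136: 365 days.
Jan 2, 2136 → Jan 2, 2137: 366 days (Feb 29, 2136 is in that span).
Jan 2, 2137 → Jan 2, 2138: 365 days.
Jan 2, 2138 → Jan 2, 2139: 365 days.
Jan 2, 2139 → Jan 2, 2140: 365 days.
Jan 2, 2140 → Jan 2, 2141: 366 days (Feb 29, 2140 is in that span).
Jan 2, 2141 → Jan 2, 2142: 365 days.
Jan 2, 2142 → Jan 2, 2143: 365 days.
Jan 2, 2143 → Jan 2, 2144: 365 days.
Jan 2, 2144 → Feb 2, 2144: 31 days (January has 31).
Feb 2, 2144 → Mar 2, 2144: 29 days (February has 29).
Mar 2, 2144 → Mar 17, 2144: 15 days.
Total: 7745 days.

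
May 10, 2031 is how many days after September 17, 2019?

Sep 17, 2019 → Sep 17, 2020: 366 days (Feb 29, 2020 is in that span).
Sep 17, 2020 → Sep 17, 2021: 365 days.
Sep 17, 2021 → Sep 17, 2022: 365 days.
Sep 17, 2022 → Sep 17, 2023: 365 days.
Sep 17, 2023 → Sep 17, 2024: 366 days (Feb 29, 2024 is in that span).
Sep 17, 2024 → Sep 17, 2025: 365 days.
Sep 17, 2025 → Sep 17, 2026: 365 days.
Sep 17, 2026 → Sep 17, 2027: 365 days.
Sep 17, 2027 → Sep 17, 2028: 366 days (Feb 29, 2028 is in that span).
Sep 17, 2028 → Sep 17, 2029: 365 days.
Sep 17, 2029 → Sep 17, 2030: 365 days.
Sep 17, 2030 → Oct 17, 2030: 30 days (September has 30).
Oct 17, 2030 → Nov 17, 2030: 31 days (October has 31).
Nov 17, 2030 → Dec 17, 2030: 30 days (November has 30).
Dec 17, 2030 → Jan 17, 2031: 31 days (December has 31).
Jan 17, 2031 → Feb 17, 2031: 31 days (January has 31).
Feb 17, 2031 → Mar 17, 2031: 28 days (February has 28).
Mar 17, 2031 → Apr 17, 2031: 31 days (March has 31).
Apr 17, 2031 → May 10, 2031: 23 days.
Total: 4253 days.

4253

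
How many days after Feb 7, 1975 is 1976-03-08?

395

Feb 7, 1975 → Mar 7, 1975: 28 days (February has 28).
Mar 7, 1975 → Apr 7, 1975: 31 days (March has 31).
Apr 7, 1975 → May 7, 1975: 30 days (April has 30).
May 7, 1975 → Jun 7, 1975: 31 days (May has 31).
Jun 7, 1975 → Jul 7, 1975: 30 days (June has 30).
Jul 7, 1975 → Aug 7, 1975: 31 days (July has 31).
Aug 7, 1975 → Sep 7, 1975: 31 days (August has 31).
Sep 7, 1975 → Oct 7, 1975: 30 days (September has 30).
Oct 7, 1975 → Nov 7, 1975: 31 days (October has 31).
Nov 7, 1975 → Dec 7, 1975: 30 days (November has 30).
Dec 7, 1975 → Jan 7, 1976: 31 days (December has 31).
Jan 7, 1976 → Feb 7, 1976: 31 days (January has 31).
Feb 7, 1976 → Mar 7, 1976: 29 days (February has 29).
Mar 7, 1976 → Mar 8, 1976: 1 days.
Total: 395 days.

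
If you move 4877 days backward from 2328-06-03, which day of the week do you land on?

Tuesday

First find the weekday of Jun 3, 2328. Doomsday rule: the anchor day for the 2300s is Wednesday. For year 28: 28÷12 = 2 r 4, and 4÷4 = 1, so 2+4+1 = 7.
Wednesday + 7 ≡ Wednesday — that's 2328's doomsday.
In June the doomsday date is Jun 6.
Jun 3 is 3 days before Jun 6; 3 mod 7 = 3, so Wednesday − 3 = Sunday.
4877 mod 7 = 5, so 4877 days before a Sunday is Sunday − 5 = Tuesday.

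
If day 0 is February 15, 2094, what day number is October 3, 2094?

230

Feb 15, 2094 → Mar 15, 2094: 28 days (February has 28).
Mar 15, 2094 → Apr 15, 2094: 31 days (March has 31).
Apr 15, 2094 → May 15, 2094: 30 days (April has 30).
May 15, 2094 → Jun 15, 2094: 31 days (May has 31).
Jun 15, 2094 → Jul 15, 2094: 30 days (June has 30).
Jul 15, 2094 → Aug 15, 2094: 31 days (July has 31).
Aug 15, 2094 → Sep 15, 2094: 31 days (August has 31).
Sep 15, 2094 → Oct 3, 2094: 18 days.
Total: 230 days.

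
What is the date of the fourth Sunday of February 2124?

February 27, 2124

February 1, 2124 is a Tuesday.
The first Sunday is therefore February 6 (5 days later).
The fourth Sunday is 6 + 3×7 = February 27.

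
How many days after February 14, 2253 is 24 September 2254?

587

Feb 14, 2253 → Feb 14, 2254: 365 days.
Feb 14, 2254 → Mar 14, 2254: 28 days (February has 28).
Mar 14, 2254 → Apr 14, 2254: 31 days (March has 31).
Apr 14, 2254 → May 14, 2254: 30 days (April has 30).
May 14, 2254 → Jun 14, 2254: 31 days (May has 31).
Jun 14, 2254 → Jul 14, 2254: 30 days (June has 30).
Jul 14, 2254 → Aug 14, 2254: 31 days (July has 31).
Aug 14, 2254 → Sep 14, 2254: 31 days (August has 31).
Sep 14, 2254 → Sep 24, 2254: 10 days.
Total: 587 days.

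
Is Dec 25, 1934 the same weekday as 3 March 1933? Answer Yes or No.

No

From Mar 3, 1933 to Dec 25, 1934 is 662 days.
662 mod 7 = 4, so they are different weekdays.
(Mar 3, 1933 is a Friday; Dec 25, 1934 is a Tuesday.)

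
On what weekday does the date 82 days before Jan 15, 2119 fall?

Jan 15, 2119 is a Sunday.
82 mod 7 = 5, so 82 days before a Sunday is Sunday − 5 = Tuesday.

Tuesday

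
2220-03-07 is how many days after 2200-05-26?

7225

May 26, 2200 → May 26, 2201: 365 days.
May 26, 2201 → May 26, 2202: 365 days.
May 26, 2202 → May 26, 2203: 365 days.
May 26, 2203 → May 26, 2204: 366 days (Feb 29, 2204 is in that span).
May 26, 2204 → May 26, 2205: 365 days.
May 26, 2205 → May 26, 2206: 365 days.
May 26, 2206 → May 26, 2207: 365 days.
May 26, 2207 → May 26, 2208: 366 days (Feb 29, 2208 is in that span).
May 26, 2208 → May 26, 2209: 365 days.
May 26, 2209 → May 26, 2210: 365 days.
May 26, 2210 → May 26, 2211: 365 days.
May 26, 2211 → May 26, 2212: 366 days (Feb 29, 2212 is in that span).
May 26, 2212 → May 26, 2213: 365 days.
May 26, 2213 → May 26, 2214: 365 days.
May 26, 2214 → May 26, 2215: 365 days.
May 26, 2215 → May 26, 2216: 366 days (Feb 29, 2216 is in that span).
May 26, 2216 → May 26, 2217: 365 days.
May 26, 2217 → May 26, 2218: 365 days.
May 26, 2218 → May 26, 2219: 365 days.
May 26, 2219 → Jun 26, 2219: 31 days (May has 31).
Jun 26, 2219 → Jul 26, 2219: 30 days (June has 30).
Jul 26, 2219 → Aug 26, 2219: 31 days (July has 31).
Aug 26, 2219 → Sep 26, 2219: 31 days (August has 31).
Sep 26, 2219 → Oct 26, 2219: 30 days (September has 30).
Oct 26, 2219 → Nov 26, 2219: 31 days (October has 31).
Nov 26, 2219 → Dec 26, 2219: 30 days (November has 30).
Dec 26, 2219 → Jan 26, 2220: 31 days (December has 31).
Jan 26, 2220 → Feb 26, 2220: 31 days (January has 31).
Feb 26, 2220 → Mar 7, 2220: 10 days.
Total: 7225 days.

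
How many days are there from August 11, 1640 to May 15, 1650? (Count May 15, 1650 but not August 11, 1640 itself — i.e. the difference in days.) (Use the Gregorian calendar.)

Aug 11, 1640 → Aug 11, 1641: 365 days.
Aug 11, 1641 → Aug 11, 1642: 365 days.
Aug 11, 1642 → Aug 11, 1643: 365 days.
Aug 11, 1643 → Aug 11, 1644: 366 days (Feb 29, 1644 is in that span).
Aug 11, 1644 → Aug 11, 1645: 365 days.
Aug 11, 1645 → Aug 11, 1646: 365 days.
Aug 11, 1646 → Aug 11, 1647: 365 days.
Aug 11, 1647 → Aug 11, 1648: 366 days (Feb 29, 1648 is in that span).
Aug 11, 1648 → Aug 11, 1649: 365 days.
Aug 11, 1649 → Sep 11, 1649: 31 days (August has 31).
Sep 11, 1649 → Oct 11, 1649: 30 days (September has 30).
Oct 11, 1649 → Nov 11, 1649: 31 days (October has 31).
Nov 11, 1649 → Dec 11, 1649: 30 days (November has 30).
Dec 11, 1649 → Jan 11, 1650: 31 days (December has 31).
Jan 11, 1650 → Feb 11, 1650: 31 days (January has 31).
Feb 11, 1650 → Mar 11, 1650: 28 days (February has 28).
Mar 11, 1650 → Apr 11, 1650: 31 days (March has 31).
Apr 11, 1650 → May 11, 1650: 30 days (April has 30).
May 11, 1650 → May 15, 1650: 4 days.
Total: 3564 days.

3564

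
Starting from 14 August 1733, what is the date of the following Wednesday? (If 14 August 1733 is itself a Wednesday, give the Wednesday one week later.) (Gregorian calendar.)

Aug 14, 1733 is a Friday.
From Friday to the next Wednesday is 5 days.
Aug 14, 1733 + 5 = Aug 19, 1733.

August 19, 1733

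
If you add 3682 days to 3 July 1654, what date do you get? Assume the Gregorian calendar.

August 1, 1664

+365 (one year) → Jul 3, 1655 (3317 left).
+366 (one year; includes Feb 29, 1656) → Jul 3, 1656 (2951 left).
+365 (one year) → Jul 3, 1657 (2586 left).
+365 (one year) → Jul 3, 1658 (2221 left).
+365 (one year) → Jul 3, 1659 (1856 left).
+366 (one year; includes Feb 29, 1660) → Jul 3, 1660 (1490 left).
+365 (one year) → Jul 3, 1661 (1125 left).
+365 (one year) → Jul 3, 1662 (760 left).
+365 (one year) → Jul 3, 1663 (395 left).
Jul has 31 days: +29 → Aug 1, 1663 (366 left).
Aug has 31 days: +31 → Sep 1, 1663 (335 left).
Sep has 30 days: +30 → Oct 1, 1663 (305 left).
Oct has 31 days: +31 → Nov 1, 1663 (274 left).
Nov has 30 days: +30 → Dec 1, 1663 (244 left).
Dec has 31 days: +31 → Jan 1, 1664 (213 left).
Jan has 31 days: +31 → Feb 1, 1664 (182 left).
Feb has 29 days: +29 → Mar 1, 1664 (153 left).
Mar has 31 days: +31 → Apr 1, 1664 (122 left).
Apr has 30 days: +30 → May 1, 1664 (92 left).
May has 31 days: +31 → Jun 1, 1664 (61 left).
Jun has 30 days: +30 → Jul 1, 1664 (31 left).
Jul has 31 days: +31 → Aug 1, 1664 (0 left).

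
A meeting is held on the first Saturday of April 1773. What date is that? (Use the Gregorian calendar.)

April 1, 1773 is a Thursday.
The first Saturday is therefore April 3 (2 days later).

April 3, 1773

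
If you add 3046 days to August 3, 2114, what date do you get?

+365 (one year) → Aug 3, 2115 (2681 left).
+366 (one year; includes Feb 29, 2116) → Aug 3, 2116 (2315 left).
+365 (one year) → Aug 3, 2117 (1950 left).
+365 (one year) → Aug 3, 2118 (1585 left).
+365 (one year) → Aug 3, 2119 (1220 left).
+366 (one year; includes Feb 29, 2120) → Aug 3, 2120 (854 left).
+365 (one year) → Aug 3, 2121 (489 left).
+365 (one year) → Aug 3, 2122 (124 left).
Aug has 31 days: +29 → Sep 1, 2122 (95 left).
Sep has 30 days: +30 → Oct 1, 2122 (65 left).
Oct has 31 days: +31 → Nov 1, 2122 (34 left).
Nov has 30 days: +30 → Dec 1, 2122 (4 left).
+4 → Dec 5, 2122.

December 5, 2122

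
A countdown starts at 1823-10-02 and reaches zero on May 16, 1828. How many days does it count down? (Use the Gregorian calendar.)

1688

Oct 2, 1823 → Oct 2, 1824: 366 days (Feb 29, 1824 is in that span).
Oct 2, 1824 → Oct 2, 1825: 365 days.
Oct 2, 1825 → Oct 2, 1826: 365 days.
Oct 2, 1826 → Oct 2, 1827: 365 days.
Oct 2, 1827 → Nov 2, 1827: 31 days (October has 31).
Nov 2, 1827 → Dec 2, 1827: 30 days (November has 30).
Dec 2, 1827 → Jan 2, 1828: 31 days (December has 31).
Jan 2, 1828 → Feb 2, 1828: 31 days (January has 31).
Feb 2, 1828 → Mar 2, 1828: 29 days (February has 29).
Mar 2, 1828 → Apr 2, 1828: 31 days (March has 31).
Apr 2, 1828 → May 2, 1828: 30 days (April has 30).
May 2, 1828 → May 16, 1828: 14 days.
Total: 1688 days.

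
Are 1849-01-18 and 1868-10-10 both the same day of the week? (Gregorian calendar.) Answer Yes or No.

No

From Jan 18, 1849 to Oct 10, 1868 is 7205 days.
7205 mod 7 = 2, so they are different weekdays.
(Jan 18, 1849 is a Thursday; Oct 10, 1868 is a Saturday.)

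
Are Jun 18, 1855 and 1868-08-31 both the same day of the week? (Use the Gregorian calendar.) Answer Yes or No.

Yes

From Jun 18, 1855 to Aug 31, 1868 is 4823 days.
4823 mod 7 = 0, so they are the same weekday.
(Jun 18, 1855 is a Monday; Aug 31, 1868 is a Monday.)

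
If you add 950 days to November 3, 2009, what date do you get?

+365 (one year) → Nov 3, 2010 (585 left).
+365 (one year) → Nov 3, 2011 (220 left).
Nov has 30 days: +28 → Dec 1, 2011 (192 left).
Dec has 31 days: +31 → Jan 1, 2012 (161 left).
Jan has 31 days: +31 → Feb 1, 2012 (130 left).
Feb has 29 days: +29 → Mar 1, 2012 (101 left).
Mar has 31 days: +31 → Apr 1, 2012 (70 left).
Apr has 30 days: +30 → May 1, 2012 (40 left).
May has 31 days: +31 → Jun 1, 2012 (9 left).
+9 → Jun 10, 2012.

June 10, 2012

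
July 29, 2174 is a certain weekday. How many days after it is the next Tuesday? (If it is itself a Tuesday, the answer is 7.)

Jul 29, 2174 is a Friday.
From Friday to the next Tuesday is 4 days.

4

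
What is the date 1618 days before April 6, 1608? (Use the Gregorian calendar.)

November 1, 1603

−366 (one year; includes Feb 29, 1608) → Apr 6, 1607 (1252 left).
−365 (one year) → Apr 6, 1606 (887 left).
−365 (one year) → Apr 6, 1605 (522 left).
−365 (one year) → Apr 6, 1604 (157 left).
−6 → Mar 31, 1604 (end of Mar, 31 days; 151 left).
−31 → Feb 29, 1604 (end of Feb, 29 days; 120 left).
−29 → Jan 31, 1604 (end of Jan, 31 days; 91 left).
−31 → Dec 31, 1603 (end of Dec, 31 days; 60 left).
−31 → Nov 30, 1603 (end of Nov, 30 days; 29 left).
−29 → Nov 1, 1603.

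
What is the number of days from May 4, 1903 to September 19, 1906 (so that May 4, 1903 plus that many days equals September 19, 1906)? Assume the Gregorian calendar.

1234

May 4, 1903 → May 4, 1904: 366 days (Feb 29, 1904 is in that span).
May 4, 1904 → May 4, 1905: 365 days.
May 4, 1905 → May 4, 1906: 365 days.
May 4, 1906 → Jun 4, 1906: 31 days (May has 31).
Jun 4, 1906 → Jul 4, 1906: 30 days (June has 30).
Jul 4, 1906 → Aug 4, 1906: 31 days (July has 31).
Aug 4, 1906 → Sep 4, 1906: 31 days (August has 31).
Sep 4, 1906 → Sep 19, 1906: 15 days.
Total: 1234 days.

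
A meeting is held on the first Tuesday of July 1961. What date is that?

July 4, 1961

July 1, 1961 is a Saturday.
The first Tuesday is therefore July 4 (3 days later).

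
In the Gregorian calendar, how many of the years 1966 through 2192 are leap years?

Multiples of 4 in [1966,2192]: 57.
Of those, multiples of 100: 2 (not leap unless ÷400).
Multiples of 400: 1.
Leap years = 57 − 2 + 1 = 56.

56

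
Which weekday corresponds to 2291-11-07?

Saturday

Doomsday rule: the anchor day for the 2200s is Friday. For year 91: 91÷12 = 7 r 7, and 7÷4 = 1, so 7+7+1 = 15.
Friday + 15 ≡ Saturday — that's 2291's doomsday.
In November the doomsday date is Nov 7.
Nov 7 is the doomsday itself: Saturday.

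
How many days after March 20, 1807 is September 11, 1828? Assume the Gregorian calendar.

Mar 20, 1807 → Mar 20, 1808: 366 days (Feb 29, 1808 is in that span).
Mar 20, 1808 → Mar 20, 1809: 365 days.
Mar 20, 1809 → Mar 20, 1810: 365 days.
Mar 20, 1810 → Mar 20, 1811: 365 days.
Mar 20, 1811 → Mar 20, 1812: 366 days (Feb 29, 1812 is in that span).
Mar 20, 1812 → Mar 20, 1813: 365 days.
Mar 20, 1813 → Mar 20, 1814: 365 days.
Mar 20, 1814 → Mar 20, 1815: 365 days.
Mar 20, 1815 → Mar 20, 1816: 366 days (Feb 29, 1816 is in that span).
Mar 20, 1816 → Mar 20, 1817: 365 days.
Mar 20, 1817 → Mar 20, 1818: 365 days.
Mar 20, 1818 → Mar 20, 1819: 365 days.
Mar 20, 1819 → Mar 20, 1820: 366 days (Feb 29, 1820 is in that span).
Mar 20, 1820 → Mar 20, 1821: 365 days.
Mar 20, 1821 → Mar 20, 1822: 365 days.
Mar 20, 1822 → Mar 20, 1823: 365 days.
Mar 20, 1823 → Mar 20, 1824: 366 days (Feb 29, 1824 is in that span).
Mar 20, 1824 → Mar 20, 1825: 365 days.
Mar 20, 1825 → Mar 20, 1826: 365 days.
Mar 20, 1826 → Mar 20, 1827: 365 days.
Mar 20, 1827 → Mar 20, 1828: 366 days (Feb 29, 1828 is in that span).
Mar 20, 1828 → Apr 20, 1828: 31 days (March has 31).
Apr 20, 1828 → May 20, 1828: 30 days (April has 30).
May 20, 1828 → Jun 20, 1828: 31 days (May has 31).
Jun 20, 1828 → Jul 20, 1828: 30 days (June has 30).
Jul 20, 1828 → Aug 20, 1828: 31 days (July has 31).
Aug 20, 1828 → Sep 11, 1828: 22 days.
Total: 7846 days.

7846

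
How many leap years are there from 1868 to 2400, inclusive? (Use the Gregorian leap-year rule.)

Multiples of 4 in [1868,2400]: 134.
Of those, multiples of 100: 6 (not leap unless ÷400).
Multiples of 400: 2.
Leap years = 134 − 6 + 2 = 130.

130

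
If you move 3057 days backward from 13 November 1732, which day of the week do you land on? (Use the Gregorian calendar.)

First find the weekday of Nov 13, 1732. Doomsday rule: the anchor day for the 1700s is Sunday. For year 32: 32÷12 = 2 r 8, and 8÷4 = 2, so 2+8+2 = 12.
Sunday + 12 ≡ Friday — that's 1732's doomsday.
In November the doomsday date is Nov 7.
Nov 13 is 6 days after Nov 7; 6 mod 7 = 6, so Friday + 6 = Thursday.
3057 mod 7 = 5, so 3057 days before a Thursday is Thursday − 5 = Saturday.

Saturday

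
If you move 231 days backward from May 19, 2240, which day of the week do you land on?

First find the weekday of May 19, 2240. Doomsday rule: the anchor day for the 2200s is Friday. For year 40: 40÷12 = 3 r 4, and 4÷4 = 1, so 3+4+1 = 8.
Friday + 8 ≡ Saturday — that's 2240's doomsday.
In May the doomsday date is May 9.
May 19 is 10 days after May 9; 10 mod 7 = 3, so Saturday + 3 = Tuesday.
231 mod 7 = 0, so 231 days before a Tuesday is Tuesday − 0 = Tuesday.

Tuesday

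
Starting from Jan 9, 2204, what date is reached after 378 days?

Jan has 31 days: +23 → Feb 1, 2204 (355 left).
Feb has 29 days: +29 → Mar 1, 2204 (326 left).
Mar has 31 days: +31 → Apr 1, 2204 (295 left).
Apr has 30 days: +30 → May 1, 2204 (265 left).
May has 31 days: +31 → Jun 1, 2204 (234 left).
Jun has 30 days: +30 → Jul 1, 2204 (204 left).
Jul has 31 days: +31 → Aug 1, 2204 (173 left).
Aug has 31 days: +31 → Sep 1, 2204 (142 left).
Sep has 30 days: +30 → Oct 1, 2204 (112 left).
Oct has 31 days: +31 → Nov 1, 2204 (81 left).
Nov has 30 days: +30 → Dec 1, 2204 (51 left).
Dec has 31 days: +31 → Jan 1, 2205 (20 left).
+20 → Jan 21, 2205.

January 21, 2205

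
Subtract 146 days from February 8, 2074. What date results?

September 15, 2073

−8 → Jan 31, 2074 (end of Jan, 31 days; 138 left).
−31 → Dec 31, 2073 (end of Dec, 31 days; 107 left).
−31 → Nov 30, 2073 (end of Nov, 30 days; 76 left).
−30 → Oct 31, 2073 (end of Oct, 31 days; 46 left).
−31 → Sep 30, 2073 (end of Sep, 30 days; 15 left).
−15 → Sep 15, 2073.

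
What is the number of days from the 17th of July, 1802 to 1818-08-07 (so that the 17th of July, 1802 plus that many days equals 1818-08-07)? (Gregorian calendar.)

5865

Jul 17, 1802 → Jul 17, 1803: 365 days.
Jul 17, 1803 → Jul 17, 1804: 366 days (Feb 29, 1804 is in that span).
Jul 17, 1804 → Jul 17, 1805: 365 days.
Jul 17, 1805 → Jul 17, 1806: 365 days.
Jul 17, 1806 → Jul 17, 1807: 365 days.
Jul 17, 1807 → Jul 17, 1808: 366 days (Feb 29, 1808 is in that span).
Jul 17, 1808 → Jul 17, 1809: 365 days.
Jul 17, 1809 → Jul 17, 1810: 365 days.
Jul 17, 1810 → Jul 17, 1811: 365 days.
Jul 17, 1811 → Jul 17, 1812: 366 days (Feb 29, 1812 is in that span).
Jul 17, 1812 → Jul 17, 1813: 365 days.
Jul 17, 1813 → Jul 17, 1814: 365 days.
Jul 17, 1814 → Jul 17, 1815: 365 days.
Jul 17, 1815 → Jul 17, 1816: 366 days (Feb 29, 1816 is in that span).
Jul 17, 1816 → Jul 17, 1817: 365 days.
Jul 17, 1817 → Aug 17, 1817: 31 days (July has 31).
Aug 17, 1817 → Sep 17, 1817: 31 days (August has 31).
Sep 17, 1817 → Oct 17, 1817: 30 days (September has 30).
Oct 17, 1817 → Nov 17, 1817: 31 days (October has 31).
Nov 17, 1817 → Dec 17, 1817: 30 days (November has 30).
Dec 17, 1817 → Jan 17, 1818: 31 days (December has 31).
Jan 17, 1818 → Feb 17, 1818: 31 days (January has 31).
Feb 17, 1818 → Mar 17, 1818: 28 days (February has 28).
Mar 17, 1818 → Apr 17, 1818: 31 days (March has 31).
Apr 17, 1818 → May 17, 1818: 30 days (April has 30).
May 17, 1818 → Jun 17, 1818: 31 days (May has 31).
Jun 17, 1818 → Jul 17, 1818: 30 days (June has 30).
Jul 17, 1818 → Aug 7, 1818: 21 days.
Total: 5865 days.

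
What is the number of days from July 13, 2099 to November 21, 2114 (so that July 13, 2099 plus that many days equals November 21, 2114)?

5609

Jul 13, 2099 → Jul 13, 2100: 365 days.
Jul 13, 2100 → Jul 13, 2101: 365 days.
Jul 13, 2101 → Jul 13, 2102: 365 days.
Jul 13, 2102 → Jul 13, 2103: 365 days.
Jul 13, 2103 → Jul 13, 2104: 366 days (Feb 29, 2104 is in that span).
Jul 13, 2104 → Jul 13, 2105: 365 days.
Jul 13, 2105 → Jul 13, 2106: 365 days.
Jul 13, 2106 → Jul 13, 2107: 365 days.
Jul 13, 2107 → Jul 13, 2108: 366 days (Feb 29, 2108 is in that span).
Jul 13, 2108 → Jul 13, 2109: 365 days.
Jul 13, 2109 → Jul 13, 2110: 365 days.
Jul 13, 2110 → Jul 13, 2111: 365 days.
Jul 13, 2111 → Jul 13, 2112: 366 days (Feb 29, 2112 is in that span).
Jul 13, 2112 → Jul 13, 2113: 365 days.
Jul 13, 2113 → Jul 13, 2114: 365 days.
Jul 13, 2114 → Aug 13, 2114: 31 days (July has 31).
Aug 13, 2114 → Sep 13, 2114: 31 days (August has 31).
Sep 13, 2114 → Oct 13, 2114: 30 days (September has 30).
Oct 13, 2114 → Nov 13, 2114: 31 days (October has 31).
Nov 13, 2114 → Nov 21, 2114: 8 days.
Total: 5609 days.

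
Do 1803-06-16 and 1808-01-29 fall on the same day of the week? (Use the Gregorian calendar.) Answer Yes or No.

From Jun 16, 1803 to Jan 29, 1808 is 1688 days.
1688 mod 7 = 1, so they are different weekdays.
(Jun 16, 1803 is a Thursday; Jan 29, 1808 is a Friday.)

No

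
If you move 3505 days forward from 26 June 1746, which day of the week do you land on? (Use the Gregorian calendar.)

Friday

Jun 26, 1746 is a Sunday.
3505 mod 7 = 5, so 3505 days after a Sunday is Sunday + 5 = Friday.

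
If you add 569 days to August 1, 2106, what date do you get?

February 21, 2108

+365 (one year) → Aug 1, 2107 (204 left).
Aug has 31 days: +31 → Sep 1, 2107 (173 left).
Sep has 30 days: +30 → Oct 1, 2107 (143 left).
Oct has 31 days: +31 → Nov 1, 2107 (112 left).
Nov has 30 days: +30 → Dec 1, 2107 (82 left).
Dec has 31 days: +31 → Jan 1, 2108 (51 left).
Jan has 31 days: +31 → Feb 1, 2108 (20 left).
+20 → Feb 21, 2108.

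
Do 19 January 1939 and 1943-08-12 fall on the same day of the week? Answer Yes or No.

Yes

From Jan 19, 1939 to Aug 12, 1943 is 1666 days.
1666 mod 7 = 0, so they are the same weekday.
(Jan 19, 1939 is a Thursday; Aug 12, 1943 is a Thursday.)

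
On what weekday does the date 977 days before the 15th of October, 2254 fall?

Wednesday

Oct 15, 2254 is a Sunday.
977 mod 7 = 4, so 977 days before a Sunday is Sunday − 4 = Wednesday.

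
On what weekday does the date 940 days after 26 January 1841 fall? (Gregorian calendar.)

First find the weekday of Jan 26, 1841. Doomsday rule: the anchor day for the 1800s is Friday. For year 41: 41÷12 = 3 r 5, and 5÷4 = 1, so 3+5+1 = 9.
Friday + 9 ≡ Sunday — that's 1841's doomsday.
In January the doomsday date is Jan 3 (1841 is not a leap year).
Jan 26 is 23 days after Jan 3; 23 mod 7 = 2, so Sunday + 2 = Tuesday.
940 mod 7 = 2, so 940 days after a Tuesday is Tuesday + 2 = Thursday.

Thursday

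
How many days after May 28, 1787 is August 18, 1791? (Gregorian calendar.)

1543

May 28, 1787 → May 28, 1788: 366 days (Feb 29, 1788 is in that span).
May 28, 1788 → May 28, 1789: 365 days.
May 28, 1789 → May 28, 1790: 365 days.
May 28, 1790 → May 28, 1791: 365 days.
May 28, 1791 → Jun 28, 1791: 31 days (May has 31).
Jun 28, 1791 → Jul 28, 1791: 30 days (June has 30).
Jul 28, 1791 → Aug 18, 1791: 21 days.
Total: 1543 days.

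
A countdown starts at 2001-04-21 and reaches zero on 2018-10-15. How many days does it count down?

6386

Apr 21, 2001 → Apr 21, 2002: 365 days.
Apr 21, 2002 → Apr 21, 2003: 365 days.
Apr 21, 2003 → Apr 21, 2004: 366 days (Feb 29, 2004 is in that span).
Apr 21, 2004 → Apr 21, 2005: 365 days.
Apr 21, 2005 → Apr 21, 2006: 365 days.
Apr 21, 2006 → Apr 21, 2007: 365 days.
Apr 21, 2007 → Apr 21, 2008: 366 days (Feb 29, 2008 is in that span).
Apr 21, 2008 → Apr 21, 2009: 365 days.
Apr 21, 2009 → Apr 21, 2010: 365 days.
Apr 21, 2010 → Apr 21, 2011: 365 days.
Apr 21, 2011 → Apr 21, 2012: 366 days (Feb 29, 2012 is in that span).
Apr 21, 2012 → Apr 21, 2013: 365 days.
Apr 21, 2013 → Apr 21, 2014: 365 days.
Apr 21, 2014 → Apr 21, 2015: 365 days.
Apr 21, 2015 → Apr 21, 2016: 366 days (Feb 29, 2016 is in that span).
Apr 21, 2016 → Apr 21, 2017: 365 days.
Apr 21, 2017 → Apr 21, 2018: 365 days.
Apr 21, 2018 → May 21, 2018: 30 days (April has 30).
May 21, 2018 → Jun 21, 2018: 31 days (May has 31).
Jun 21, 2018 → Jul 21, 2018: 30 days (June has 30).
Jul 21, 2018 → Aug 21, 2018: 31 days (July has 31).
Aug 21, 2018 → Sep 21, 2018: 31 days (August has 31).
Sep 21, 2018 → Oct 15, 2018: 24 days.
Total: 6386 days.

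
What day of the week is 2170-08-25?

Doomsday rule: the anchor day for the 2100s is Sunday. For year 70: 70÷12 = 5 r 10, and 10÷4 = 2, so 5+10+2 = 17.
Sunday + 17 ≡ Wednesday — that's 2170's doomsday.
In August the doomsday date is Aug 8.
Aug 25 is 17 days after Aug 8; 17 mod 7 = 3, so Wednesday + 3 = Saturday.

Saturday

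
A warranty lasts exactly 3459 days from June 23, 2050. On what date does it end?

December 12, 2059

+365 (one year) → Jun 23, 2051 (3094 left).
+366 (one year; includes Feb 29, 2052) → Jun 23, 2052 (2728 left).
+365 (one year) → Jun 23, 2053 (2363 left).
+365 (one year) → Jun 23, 2054 (1998 left).
+365 (one year) → Jun 23, 2055 (1633 left).
+366 (one year; includes Feb 29, 2056) → Jun 23, 2056 (1267 left).
+365 (one year) → Jun 23, 2057 (902 left).
+365 (one year) → Jun 23, 2058 (537 left).
+365 (one year) → Jun 23, 2059 (172 left).
Jun has 30 days: +8 → Jul 1, 2059 (164 left).
Jul has 31 days: +31 → Aug 1, 2059 (133 left).
Aug has 31 days: +31 → Sep 1, 2059 (102 left).
Sep has 30 days: +30 → Oct 1, 2059 (72 left).
Oct has 31 days: +31 → Nov 1, 2059 (41 left).
Nov has 30 days: +30 → Dec 1, 2059 (11 left).
+11 → Dec 12, 2059.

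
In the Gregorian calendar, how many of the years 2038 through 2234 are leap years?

Multiples of 4 in [2038,2234]: 49.
Of those, multiples of 100: 2 (not leap unless ÷400).
Multiples of 400: 0.
Leap years = 49 − 2 + 0 = 47.

47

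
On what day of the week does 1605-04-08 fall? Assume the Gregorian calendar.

Friday

Doomsday rule: the anchor day for the 1600s is Tuesday. For year 05: 5÷12 = 0 r 5, and 5÷4 = 1, so 0+5+1 = 6.
Tuesday + 6 ≡ Monday — that's 1605's doomsday.
In April the doomsday date is Apr 4.
Apr 8 is 4 days after Apr 4; 4 mod 7 = 4, so Monday + 4 = Friday.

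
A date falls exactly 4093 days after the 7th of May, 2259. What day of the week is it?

Thursday

First find the weekday of May 7, 2259. Doomsday rule: the anchor day for the 2200s is Friday. For year 59: 59÷12 = 4 r 11, and 11÷4 = 2, so 4+11+2 = 17.
Friday + 17 ≡ Monday — that's 2259's doomsday.
In May the doomsday date is May 9.
May 7 is 2 days before May 9; 2 mod 7 = 2, so Monday − 2 = Saturday.
4093 mod 7 = 5, so 4093 days after a Saturday is Saturday + 5 = Thursday.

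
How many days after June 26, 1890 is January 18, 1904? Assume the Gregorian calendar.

Jun 26, 1890 → Jun 26, 1891: 365 days.
Jun 26, 1891 → Jun 26, 1892: 366 days (Feb 29, 1892 is in that span).
Jun 26, 1892 → Jun 26, 1893: 365 days.
Jun 26, 1893 → Jun 26, 1894: 365 days.
Jun 26, 1894 → Jun 26, 1895: 365 days.
Jun 26, 1895 → Jun 26, 1896: 366 days (Feb 29, 1896 is in that span).
Jun 26, 1896 → Jun 26, 1897: 365 days.
Jun 26, 1897 → Jun 26, 1898: 365 days.
Jun 26, 1898 → Jun 26, 1899: 365 days.
Jun 26, 1899 → Jun 26, 1900: 365 days.
Jun 26, 1900 → Jun 26, 1901: 365 days.
Jun 26, 1901 → Jun 26, 1902: 365 days.
Jun 26, 1902 → Jun 26, 1903: 365 days.
Jun 26, 1903 → Jul 26, 1903: 30 days (June has 30).
Jul 26, 1903 → Aug 26, 1903: 31 days (July has 31).
Aug 26, 1903 → Sep 26, 1903: 31 days (August has 31).
Sep 26, 1903 → Oct 26, 1903: 30 days (September has 30).
Oct 26, 1903 → Nov 26, 1903: 31 days (October has 31).
Nov 26, 1903 → Dec 26, 1903: 30 days (November has 30).
Dec 26, 1903 → Jan 18, 1904: 23 days.
Total: 4953 days.

4953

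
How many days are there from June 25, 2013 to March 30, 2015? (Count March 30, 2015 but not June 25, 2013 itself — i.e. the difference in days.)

643

Jun 25, 2013 → Jun 25, 2014: 365 days.
Jun 25, 2014 → Jul 25, 2014: 30 days (June has 30).
Jul 25, 2014 → Aug 25, 2014: 31 days (July has 31).
Aug 25, 2014 → Sep 25, 2014: 31 days (August has 31).
Sep 25, 2014 → Oct 25, 2014: 30 days (September has 30).
Oct 25, 2014 → Nov 25, 2014: 31 days (October has 31).
Nov 25, 2014 → Dec 25, 2014: 30 days (November has 30).
Dec 25, 2014 → Jan 25, 2015: 31 days (December has 31).
Jan 25, 2015 → Feb 25, 2015: 31 days (January has 31).
Feb 25, 2015 → Mar 25, 2015: 28 days (February has 28).
Mar 25, 2015 → Mar 30, 2015: 5 days.
Total: 643 days.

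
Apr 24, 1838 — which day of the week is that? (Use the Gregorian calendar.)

Doomsday rule: the anchor day for the 1800s is Friday. For year 38: 38÷12 = 3 r 2, and 2÷4 = 0, so 3+2+0 = 5.
Friday + 5 ≡ Wednesday — that's 1838's doomsday.
In April the doomsday date is Apr 4.
Apr 24 is 20 days after Apr 4; 20 mod 7 = 6, so Wednesday + 6 = Tuesday.

Tuesday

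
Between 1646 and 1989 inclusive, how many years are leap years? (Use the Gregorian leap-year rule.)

Multiples of 4 in [1646,1989]: 86.
Of those, multiples of 100: 3 (not leap unless ÷400).
Multiples of 400: 0.
Leap years = 86 − 3 + 0 = 83.

83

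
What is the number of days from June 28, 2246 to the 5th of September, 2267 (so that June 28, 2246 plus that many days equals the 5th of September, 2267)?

7739

Jun 28, 2246 → Jun 28, 2247: 365 days.
Jun 28, 2247 → Jun 28, 2248: 366 days (Feb 29, 2248 is in that span).
Jun 28, 2248 → Jun 28, 2249: 365 days.
Jun 28, 2249 → Jun 28, 2250: 365 days.
Jun 28, 2250 → Jun 28, 2251: 365 days.
Jun 28, 2251 → Jun 28, 2252: 366 days (Feb 29, 2252 is in that span).
Jun 28, 2252 → Jun 28, 2253: 365 days.
Jun 28, 2253 → Jun 28, 2254: 365 days.
Jun 28, 2254 → Jun 28, 2255: 365 days.
Jun 28, 2255 → Jun 28, 2256: 366 days (Feb 29, 2256 is in that span).
Jun 28, 2256 → Jun 28, 2257: 365 days.
Jun 28, 2257 → Jun 28, 2258: 365 days.
Jun 28, 2258 → Jun 28, 2259: 365 days.
Jun 28, 2259 → Jun 28, 2260: 366 days (Feb 29, 2260 is in that span).
Jun 28, 2260 → Jun 28, 2261: 365 days.
Jun 28, 2261 → Jun 28, 2262: 365 days.
Jun 28, 2262 → Jun 28, 2263: 365 days.
Jun 28, 2263 → Jun 28, 2264: 366 days (Feb 29, 2264 is in that span).
Jun 28, 2264 → Jun 28, 2265: 365 days.
Jun 28, 2265 → Jun 28, 2266: 365 days.
Jun 28, 2266 → Jun 28, 2267: 365 days.
Jun 28, 2267 → Jul 28, 2267: 30 days (June has 30).
Jul 28, 2267 → Aug 28, 2267: 31 days (July has 31).
Aug 28, 2267 → Sep 5, 2267: 8 days.
Total: 7739 days.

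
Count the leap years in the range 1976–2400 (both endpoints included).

Multiples of 4 in [1976,2400]: 107.
Of those, multiples of 100: 5 (not leap unless ÷400).
Multiples of 400: 2.
Leap years = 107 − 5 + 2 = 104.

104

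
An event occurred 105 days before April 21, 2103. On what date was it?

January 6, 2103

−21 → Mar 31, 2103 (end of Mar, 31 days; 84 left).
−31 → Feb 28, 2103 (end of Feb, 28 days; 53 left).
−28 → Jan 31, 2103 (end of Jan, 31 days; 25 left).
−25 → Jan 6, 2103.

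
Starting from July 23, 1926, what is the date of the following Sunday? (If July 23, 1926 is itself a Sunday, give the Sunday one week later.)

Jul 23, 1926 is a Friday.
From Friday to the next Sunday is 2 days.
Jul 23, 1926 + 2 = Jul 25, 1926.

July 25, 1926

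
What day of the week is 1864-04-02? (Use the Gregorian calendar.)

Saturday

Doomsday rule: the anchor day for the 1800s is Friday. For year 64: 64÷12 = 5 r 4, and 4÷4 = 1, so 5+4+1 = 10.
Friday + 10 ≡ Monday — that's 1864's doomsday.
In April the doomsday date is Apr 4.
Apr 2 is 2 days before Apr 4; 2 mod 7 = 2, so Monday − 2 = Saturday.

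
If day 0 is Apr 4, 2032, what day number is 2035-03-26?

1086

Apr 4, 2032 → Apr 4, 2033: 365 days.
Apr 4, 2033 → Apr 4, 2034: 365 days.
Apr 4, 2034 → May 4, 2034: 30 days (April has 30).
May 4, 2034 → Jun 4, 2034: 31 days (May has 31).
Jun 4, 2034 → Jul 4, 2034: 30 days (June has 30).
Jul 4, 2034 → Aug 4, 2034: 31 days (July has 31).
Aug 4, 2034 → Sep 4, 2034: 31 days (August has 31).
Sep 4, 2034 → Oct 4, 2034: 30 days (September has 30).
Oct 4, 2034 → Nov 4, 2034: 31 days (October has 31).
Nov 4, 2034 → Dec 4, 2034: 30 days (November has 30).
Dec 4, 2034 → Jan 4, 2035: 31 days (December has 31).
Jan 4, 2035 → Feb 4, 2035: 31 days (January has 31).
Feb 4, 2035 → Mar 4, 2035: 28 days (February has 28).
Mar 4, 2035 → Mar 26, 2035: 22 days.
Total: 1086 days.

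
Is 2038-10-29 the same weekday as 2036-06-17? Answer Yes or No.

No

From Jun 17, 2036 to Oct 29, 2038 is 864 days.
864 mod 7 = 3, so they are different weekdays.
(Jun 17, 2036 is a Tuesday; Oct 29, 2038 is a Friday.)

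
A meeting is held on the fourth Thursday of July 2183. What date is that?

July 24, 2183

July 1, 2183 is a Tuesday.
The first Thursday is therefore July 3 (2 days later).
The fourth Thursday is 3 + 3×7 = July 24.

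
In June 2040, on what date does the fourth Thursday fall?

June 1, 2040 is a Friday.
The first Thursday is therefore June 7 (6 days later).
The fourth Thursday is 7 + 3×7 = June 28.

June 28, 2040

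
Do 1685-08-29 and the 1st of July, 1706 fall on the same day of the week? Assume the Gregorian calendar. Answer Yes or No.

From Aug 29, 1685 to Jul 1, 1706 is 7610 days.
7610 mod 7 = 1, so they are different weekdays.
(Aug 29, 1685 is a Wednesday; Jul 1, 1706 is a Thursday.)

No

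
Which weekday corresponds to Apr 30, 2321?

Saturday

Doomsday rule: the anchor day for the 2300s is Wednesday. For year 21: 21÷12 = 1 r 9, and 9÷4 = 2, so 1+9+2 = 12.
Wednesday + 12 ≡ Monday — that's 2321's doomsday.
In April the doomsday date is Apr 4.
Apr 30 is 26 days after Apr 4; 26 mod 7 = 5, so Monday + 5 = Saturday.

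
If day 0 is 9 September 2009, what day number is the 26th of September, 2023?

Sep 9, 2009 → Sep 9, 2010: 365 days.
Sep 9, 2010 → Sep 9, 2011: 365 days.
Sep 9, 2011 → Sep 9, 2012: 366 days (Feb 29, 2012 is in that span).
Sep 9, 2012 → Sep 9, 2013: 365 days.
Sep 9, 2013 → Sep 9, 2014: 365 days.
Sep 9, 2014 → Sep 9, 2015: 365 days.
Sep 9, 2015 → Sep 9, 2016: 366 days (Feb 29, 2016 is in that span).
Sep 9, 2016 → Sep 9, 2017: 365 days.
Sep 9, 2017 → Sep 9, 2018: 365 days.
Sep 9, 2018 → Sep 9, 2019: 365 days.
Sep 9, 2019 → Sep 9, 2020: 366 days (Feb 29, 2020 is in that span).
Sep 9, 2020 → Sep 9, 2021: 365 days.
Sep 9, 2021 → Sep 9, 2022: 365 days.
Sep 9, 2022 → Oct 9, 2022: 30 days (September has 30).
Oct 9, 2022 → Nov 9, 2022: 31 days (October has 31).
Nov 9, 2022 → Dec 9, 2022: 30 days (November has 30).
Dec 9, 2022 → Jan 9, 2023: 31 days (December has 31).
Jan 9, 2023 → Feb 9, 2023: 31 days (January has 31).
Feb 9, 2023 → Mar 9, 2023: 28 days (February has 28).
Mar 9, 2023 → Apr 9, 2023: 31 days (March has 31).
Apr 9, 2023 → May 9, 2023: 30 days (April has 30).
May 9, 2023 → Jun 9, 2023: 31 days (May has 31).
Jun 9, 2023 → Jul 9, 2023: 30 days (June has 30).
Jul 9, 2023 → Aug 9, 2023: 31 days (July has 31).
Aug 9, 2023 → Sep 9, 2023: 31 days (August has 31).
Sep 9, 2023 → Sep 26, 2023: 17 days.
Total: 5130 days.

5130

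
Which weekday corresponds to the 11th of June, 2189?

Doomsday rule: the anchor day for the 2100s is Sunday. For year 89: 89÷12 = 7 r 5, and 5÷4 = 1, so 7+5+1 = 13.
Sunday + 13 ≡ Saturday — that's 2189's doomsday.
In June the doomsday date is Jun 6.
Jun 11 is 5 days after Jun 6; 5 mod 7 = 5, so Saturday + 5 = Thursday.

Thursday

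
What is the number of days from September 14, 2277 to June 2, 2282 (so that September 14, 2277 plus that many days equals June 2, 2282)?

Sep 14, 2277 → Sep 14, 2278: 365 days.
Sep 14, 2278 → Sep 14, 2279: 365 days.
Sep 14, 2279 → Sep 14, 2280: 366 days (Feb 29, 2280 is in that span).
Sep 14, 2280 → Sep 14, 2281: 365 days.
Sep 14, 2281 → Oct 14, 2281: 30 days (September has 30).
Oct 14, 2281 → Nov 14, 2281: 31 days (October has 31).
Nov 14, 2281 → Dec 14, 2281: 30 days (November has 30).
Dec 14, 2281 → Jan 14, 2282: 31 days (December has 31).
Jan 14, 2282 → Feb 14, 2282: 31 days (January has 31).
Feb 14, 2282 → Mar 14, 2282: 28 days (February has 28).
Mar 14, 2282 → Apr 14, 2282: 31 days (March has 31).
Apr 14, 2282 → May 14, 2282: 30 days (April has 30).
May 14, 2282 → Jun 2, 2282: 19 days.
Total: 1722 days.

1722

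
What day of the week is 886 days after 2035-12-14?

Tuesday

First find the weekday of Dec 14, 2035. Doomsday rule: the anchor day for the 2000s is Tuesday. For year 35: 35÷12 = 2 r 11, and 11÷4 = 2, so 2+11+2 = 15.
Tuesday + 15 ≡ Wednesday — that's 2035's doomsday.
In December the doomsday date is Dec 12.
Dec 14 is 2 days after Dec 12; 2 mod 7 = 2, so Wednesday + 2 = Friday.
886 mod 7 = 4, so 886 days after a Friday is Friday + 4 = Tuesday.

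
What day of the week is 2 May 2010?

Sunday

Doomsday rule: the anchor day for the 2000s is Tuesday. For year 10: 10÷12 = 0 r 10, and 10÷4 = 2, so 0+10+2 = 12.
Tuesday + 12 ≡ Sunday — that's 2010's doomsday.
In May the doomsday date is May 9.
May 2 is 7 days before May 9; 7 mod 7 = 0, so Sunday − 0 = Sunday.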